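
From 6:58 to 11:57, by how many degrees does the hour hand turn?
The hour hand moves 0.5 degrees per minute.
Time elapsed: 11:57 - 6:58 = 299 minutes
Angular displacement: 299 x 0.5 = 149.5 degrees

Final answer: 149.5 degrees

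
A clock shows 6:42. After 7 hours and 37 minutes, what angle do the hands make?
First find the time 7 hours and 37 minutes after 6:42.
Total minutes: 6 x 60 + 42 + 7 x 60 + 37 = 859.
859 mod 720 = 139 minutes = 2:19.
Now compute the angle at 2:19:
Hour hand: 2 x 30 + 19 x 0.5 = 69.5 degrees
Minute hand: 19 x 6 = 114 degrees
Difference: |69.5 - 114| = 44.5 degrees
The angle is 44.5 degrees

Final answer: 44.5 degrees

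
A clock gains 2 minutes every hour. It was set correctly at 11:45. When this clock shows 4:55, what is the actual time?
For every 60 true minutes, the faulty clock advances 62 minutes, so 1 faulty-clock minute corresponds to 60/62 true minutes.
From 11:45 to 4:55 on the faulty dial is 310 minutes.
True elapsed: 310 x 60/62 = 300 minutes = 5 hours.
True time: 11:45 + 5 hours = 4:45.

Final answer: 4:45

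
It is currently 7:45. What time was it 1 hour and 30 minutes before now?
Starting time: 7:45 = 465 total minutes past 12:00
Subtracting: 1 hour and 30 minutes = 90 minutes
465 - 90 = 375 minutes
= 6 hours and 15 minutes past 12:00 = 6:15

Final answer: 6:15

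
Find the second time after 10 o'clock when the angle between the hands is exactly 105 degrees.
At t minutes past 10:00, the hour hand is at 30 x 10 + 0.5t degrees and the minute hand is at 6t degrees.
The smaller angle between them is 105 degrees when |30H - 5.5t| = 105 or |30H - 5.5t| = 255.
With H = 10, solve 30 x 10 - 5.5t = +/- target for each target:
  t = (30 x 10 - 105) / 5.5 = 35.45
  t = (30 x 10 + 105) / 5.5 = 73.64 (outside (0, 60))
  t = (30 x 10 - 255) / 5.5 = 8.18
  t = (30 x 10 + 255) / 5.5 = 100.91 (outside (0, 60))
Valid solutions in (0, 60): {8.18, 35.45} minutes.
The second occurrence is t = 35.45 minutes.
The hands form a 105-degree angle at 35.45 minutes past 10:00.

Final answer: 35.45 minutes past 10:00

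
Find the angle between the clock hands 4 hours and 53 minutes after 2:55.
First find the time 4 hours and 53 minutes after 2:55.
Total minutes: 2 x 60 + 55 + 4 x 60 + 53 = 468.
468 mod 720 = 468 minutes = 7:48.
Now compute the angle at 7:48:
Hour hand: 7 x 30 + 48 x 0.5 = 234 degrees
Minute hand: 48 x 6 = 288 degrees
Difference: |234 - 288| = 54 degrees
The angle is 54 degrees

Final answer: 54 degrees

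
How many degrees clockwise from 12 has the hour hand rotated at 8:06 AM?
The hour hand moves 30 degrees per hour and 0.5 degrees per minute.
At 8:06: (8) x 30 + 6 x 0.5 = 240 + 3 = 243 degrees

Final answer: 243 degrees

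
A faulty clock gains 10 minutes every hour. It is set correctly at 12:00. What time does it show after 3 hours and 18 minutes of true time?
For every 60 true minutes, the faulty clock advances 60 + 10 = 70 minutes.
True elapsed: 3 hours and 18 minutes = 198 minutes.
Faulty clock advances: 198 x 70/60 = 231 minutes (drift: 33 minutes ahead).
Shown time: 12:00 + 231 minutes = 3:51.

Final answer: 3:51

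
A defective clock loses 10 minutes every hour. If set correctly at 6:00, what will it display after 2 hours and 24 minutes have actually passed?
For every 60 true minutes, the faulty clock advances 60 - 10 = 50 minutes.
True elapsed: 2 hours and 24 minutes = 144 minutes.
Faulty clock advances: 144 x 50/60 = 120 minutes (drift: 24 minutes behind).
Shown time: 6:00 + 120 minutes = 8:00.

Final answer: 8:00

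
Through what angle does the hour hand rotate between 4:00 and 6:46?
The hour hand moves 0.5 degrees per minute.
Time elapsed: 6:46 - 4:00 = 166 minutes
Angular displacement: 166 x 0.5 = 83 degrees

Final answer: 83 degrees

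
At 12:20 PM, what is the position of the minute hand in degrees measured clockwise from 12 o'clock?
The minute hand moves 6 degrees per minute.
At 12:20: 20 x 6 = 120 degrees

Final answer: 120 degrees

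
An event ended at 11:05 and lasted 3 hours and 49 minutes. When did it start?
Starting time: 11:05 = 665 total minutes past 12:00
Subtracting: 3 hours and 49 minutes = 229 minutes
665 - 229 = 436 minutes
= 7 hours and 16 minutes past 12:00 = 7:16

Final answer: 7:16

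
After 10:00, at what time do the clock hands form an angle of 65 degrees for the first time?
At t minutes past 10:00, the hour hand is at 30 x 10 + 0.5t degrees and the minute hand is at 6t degrees.
The smaller angle between them is 65 degrees when |30H - 5.5t| = 65 or |30H - 5.5t| = 295.
With H = 10, solve 30 x 10 - 5.5t = +/- target for each target:
  t = (30 x 10 - 65) / 5.5 = 42.73
  t = (30 x 10 + 65) / 5.5 = 66.36 (outside (0, 60))
  t = (30 x 10 - 295) / 5.5 = 0.91
  t = (30 x 10 + 295) / 5.5 = 108.18 (outside (0, 60))
Valid solutions in (0, 60): {0.91, 42.73} minutes.
The first occurrence is t = 0.91 minutes.
The hands form a 65-degree angle at 0.91 minutes past 10:00.

Final answer: 0.91 minutes past 10:00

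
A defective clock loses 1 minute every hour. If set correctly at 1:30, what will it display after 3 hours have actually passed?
For every 60 true minutes, the faulty clock advances 60 - 1 = 59 minutes.
True elapsed: 3 hours = 180 minutes.
Faulty clock advances: 180 x 59/60 = 177 minutes (drift: 3 minutes behind).
Shown time: 1:30 + 177 minutes = 4:27.

Final answer: 4:27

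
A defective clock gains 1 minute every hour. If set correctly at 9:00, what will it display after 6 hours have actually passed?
For every 60 true minutes, the faulty clock advances 60 + 1 = 61 minutes.
True elapsed: 6 hours = 360 minutes.
Faulty clock advances: 360 x 61/60 = 366 minutes (drift: 6 minutes ahead).
Shown time: 9:00 + 366 minutes = 3:06.

Final answer: 3:06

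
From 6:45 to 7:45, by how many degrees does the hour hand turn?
The hour hand moves 0.5 degrees per minute.
Time elapsed: 7:45 - 6:45 = 60 minutes
Angular displacement: 60 x 0.5 = 30 degrees

Final answer: 30 degrees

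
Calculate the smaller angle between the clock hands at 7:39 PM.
Hour hand position: 7 x 30 + 39 x 0.5 = 229.5 degrees
Minute hand position: 39 x 6 = 234 degrees
Difference: |229.5 - 234| = 4.5 degrees
The angle between the hands is 4.5 degrees

Final answer: 4.5 degrees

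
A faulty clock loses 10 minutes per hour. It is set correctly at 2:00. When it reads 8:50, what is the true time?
For every 60 true minutes, the faulty clock advances 50 minutes, so 1 faulty-clock minute corresponds to 60/50 true minutes.
From 2:00 to 8:50 on the faulty dial is 410 minutes.
True elapsed: 410 x 60/50 = 492 minutes = 8 hours and 12 minutes.
True time: 2:00 + 8 hours and 12 minutes = 10:12.

Final answer: 10:12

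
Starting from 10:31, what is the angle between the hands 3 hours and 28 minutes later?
First find the time 3 hours and 28 minutes after 10:31.
Total minutes: 10 x 60 + 31 + 3 x 60 + 28 = 839.
839 mod 720 = 119 minutes = 1:59.
Now compute the angle at 1:59:
Hour hand: 1 x 30 + 59 x 0.5 = 59.5 degrees
Minute hand: 59 x 6 = 354 degrees
Difference: |59.5 - 354| = 294.5 degrees
Smaller angle: 360 - 294.5 = 65.5 degrees

Final answer: 65.5 degrees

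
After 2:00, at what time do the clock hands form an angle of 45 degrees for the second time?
At t minutes past 2:00, the hour hand is at 30 x 2 + 0.5t degrees and the minute hand is at 6t degrees.
The smaller angle between them is 45 degrees when |30H - 5.5t| = 45 or |30H - 5.5t| = 315.
With H = 2, solve 30 x 2 - 5.5t = +/- target for each target:
  t = (30 x 2 - 45) / 5.5 = 2.73
  t = (30 x 2 + 45) / 5.5 = 19.09
  t = (30 x 2 - 315) / 5.5 = -46.36 (outside (0, 60))
  t = (30 x 2 + 315) / 5.5 = 68.18 (outside (0, 60))
Valid solutions in (0, 60): {2.73, 19.09} minutes.
The second occurrence is t = 19.09 minutes.
The hands form a 45-degree angle at 19.09 minutes past 2:00.

Final answer: 19.09 minutes past 2:00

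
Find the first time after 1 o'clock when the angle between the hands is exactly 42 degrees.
At t minutes past 1:00, the hour hand is at 30 x 1 + 0.5t degrees and the minute hand is at 6t degrees.
The smaller angle between them is 42 degrees when |30H - 5.5t| = 42 or |30H - 5.5t| = 318.
With H = 1, solve 30 x 1 - 5.5t = +/- target for each target:
  t = (30 x 1 - 42) / 5.5 = -2.18 (outside (0, 60))
  t = (30 x 1 + 42) / 5.5 = 13.09
  t = (30 x 1 - 318) / 5.5 = -52.36 (outside (0, 60))
  t = (30 x 1 + 318) / 5.5 = 63.27 (outside (0, 60))
Valid solutions in (0, 60): {13.09} minutes.
The first occurrence is t = 13.09 minutes.
The hands form a 42-degree angle at 13.09 minutes past 1:00.

Final answer: 13.09 minutes past 1:00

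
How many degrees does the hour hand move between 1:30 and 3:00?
The hour hand moves 0.5 degrees per minute.
Time elapsed: 3:00 - 1:30 = 90 minutes
Angular displacement: 90 x 0.5 = 45 degrees

Final answer: 45 degrees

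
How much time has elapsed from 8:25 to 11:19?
From 8:25 to 11:19:
(11 x 60 + 19) - (8 x 60 + 25) = 679 - 505 = 174 minutes
= 2 hours and 54 minutes

Final answer: 2 hours and 54 minutes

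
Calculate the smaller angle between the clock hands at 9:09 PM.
Hour hand position: 9 x 30 + 9 x 0.5 = 274.5 degrees
Minute hand position: 9 x 6 = 54 degrees
Difference: |274.5 - 54| = 220.5 degrees
Since 220.5 > 180, the smaller angle is 360 - 220.5 = 139.5 degrees

Final answer: 139.5 degrees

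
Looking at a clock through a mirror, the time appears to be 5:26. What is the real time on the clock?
Reflection across the vertical (12-6) axis maps a hand at angle A degrees to (360 - A) degrees, which sends a reading of T minutes past 12:00 to (720 - T) minutes past 12:00.
Mirror reads 5:26 = 326 minutes past 12:00.
Actual time: (720 - 326) mod 720 = 394 minutes = 6:34.

Final answer: 6:34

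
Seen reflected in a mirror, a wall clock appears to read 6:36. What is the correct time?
Reflection across the vertical (12-6) axis maps a hand at angle A degrees to (360 - A) degrees, which sends a reading of T minutes past 12:00 to (720 - T) minutes past 12:00.
Mirror reads 6:36 = 396 minutes past 12:00.
Actual time: (720 - 396) mod 720 = 324 minutes = 5:24.

Final answer: 5:24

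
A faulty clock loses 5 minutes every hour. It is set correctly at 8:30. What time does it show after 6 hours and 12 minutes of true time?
For every 60 true minutes, the faulty clock advances 60 - 5 = 55 minutes.
True elapsed: 6 hours and 12 minutes = 372 minutes.
Faulty clock advances: 372 x 55/60 = 341 minutes (drift: 31 minutes behind).
Shown time: 8:30 + 341 minutes = 2:11.

Final answer: 2:11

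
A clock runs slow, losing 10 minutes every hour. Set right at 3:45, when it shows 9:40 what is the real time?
For every 60 true minutes, the faulty clock advances 50 minutes, so 1 faulty-clock minute corresponds to 60/50 true minutes.
From 3:45 to 9:40 on the faulty dial is 355 minutes.
True elapsed: 355 x 60/50 = 426 minutes = 7 hours and 6 minutes.
True time: 3:45 + 7 hours and 6 minutes = 10:51.

Final answer: 10:51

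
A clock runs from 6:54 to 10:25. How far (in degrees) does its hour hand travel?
The hour hand moves 0.5 degrees per minute.
Time elapsed: 10:25 - 6:54 = 211 minutes
Angular displacement: 211 x 0.5 = 105.5 degrees

Final answer: 105.5 degrees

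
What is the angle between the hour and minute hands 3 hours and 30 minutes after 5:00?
First find the time 3 hours and 30 minutes after 5:00.
Total minutes: 5 x 60 + 0 + 3 x 60 + 30 = 510.
510 mod 720 = 510 minutes = 8:30.
Now compute the angle at 8:30:
Hour hand: 8 x 30 + 30 x 0.5 = 255 degrees
Minute hand: 30 x 6 = 180 degrees
Difference: |255 - 180| = 75 degrees
The angle is 75 degrees

Final answer: 75 degrees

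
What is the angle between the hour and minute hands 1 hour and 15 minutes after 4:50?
First find the time 1 hour and 15 minutes after 4:50.
Total minutes: 4 x 60 + 50 + 1 x 60 + 15 = 365.
365 mod 720 = 365 minutes = 6:05.
Now compute the angle at 6:05:
Hour hand: 6 x 30 + 5 x 0.5 = 182.5 degrees
Minute hand: 5 x 6 = 30 degrees
Difference: |182.5 - 30| = 152.5 degrees
The angle is 152.5 degrees

Final answer: 152.5 degrees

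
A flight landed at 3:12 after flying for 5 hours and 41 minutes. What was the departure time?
Starting time: 3:12 = 192 total minutes past 12:00
Subtracting: 5 hours and 41 minutes = 341 minutes
192 - 341 = -149 (negative, add 12 hours = 720) = 571 minutes
= 9 hours and 31 minutes past 12:00 = 9:31

Final answer: 9:31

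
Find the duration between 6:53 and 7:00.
From 6:53 to 7:00:
(7 x 60 + 0) - (6 x 60 + 53) = 420 - 413 = 7 minutes
= 7 minutes

Final answer: 7 minutes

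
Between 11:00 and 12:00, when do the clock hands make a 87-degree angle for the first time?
At t minutes past 11:00, the hour hand is at 30 x 11 + 0.5t degrees and the minute hand is at 6t degrees.
The smaller angle between them is 87 degrees when |30H - 5.5t| = 87 or |30H - 5.5t| = 273.
With H = 11, solve 30 x 11 - 5.5t = +/- target for each target:
  t = (30 x 11 - 87) / 5.5 = 44.18
  t = (30 x 11 + 87) / 5.5 = 75.82 (outside (0, 60))
  t = (30 x 11 - 273) / 5.5 = 10.36
  t = (30 x 11 + 273) / 5.5 = 109.64 (outside (0, 60))
Valid solutions in (0, 60): {10.36, 44.18} minutes.
The first occurrence is t = 10.36 minutes.
The hands form a 87-degree angle at 10.36 minutes past 11:00.

Final answer: 10.36 minutes past 11:00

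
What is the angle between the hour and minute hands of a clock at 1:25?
Hour hand position: 1 x 30 + 25 x 0.5 = 42.5 degrees
Minute hand position: 25 x 6 = 150 degrees
Difference: |42.5 - 150| = 107.5 degrees
The angle between the hands is 107.5 degrees

Final answer: 107.5 degrees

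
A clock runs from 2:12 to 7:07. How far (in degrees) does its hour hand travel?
The hour hand moves 0.5 degrees per minute.
Time elapsed: 7:07 - 2:12 = 295 minutes
Angular displacement: 295 x 0.5 = 147.5 degrees

Final answer: 147.5 degrees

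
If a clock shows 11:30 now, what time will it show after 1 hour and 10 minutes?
Starting time: 11:30
Adding 10 minutes to 30 minutes: 30 + 10 = 40 minutes
Adding 1 hour: 11 + 1 = 12
Final time: 12:40

Final answer: 12:40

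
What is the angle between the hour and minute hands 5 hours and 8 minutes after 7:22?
First find the time 5 hours and 8 minutes after 7:22.
Total minutes: 7 x 60 + 22 + 5 x 60 + 8 = 750.
750 mod 720 = 30 minutes = 12:30.
Now compute the angle at 12:30:
Hour hand: 0 x 30 + 30 x 0.5 = 15 degrees
Minute hand: 30 x 6 = 180 degrees
Difference: |15 - 180| = 165 degrees
The angle is 165 degrees

Final answer: 165 degrees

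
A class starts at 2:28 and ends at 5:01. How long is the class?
From 2:28 to 5:01:
(5 x 60 + 1) - (2 x 60 + 28) = 301 - 148 = 153 minutes
= 2 hours and 33 minutes

Final answer: 2 hours and 33 minutes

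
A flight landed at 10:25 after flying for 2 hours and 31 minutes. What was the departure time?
Starting time: 10:25 = 625 total minutes past 12:00
Subtracting: 2 hours and 31 minutes = 151 minutes
625 - 151 = 474 minutes
= 7 hours and 54 minutes past 12:00 = 7:54

Final answer: 7:54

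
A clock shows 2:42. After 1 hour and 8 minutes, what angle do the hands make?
First find the time 1 hour and 8 minutes after 2:42.
Total minutes: 2 x 60 + 42 + 1 x 60 + 8 = 230.
230 mod 720 = 230 minutes = 3:50.
Now compute the angle at 3:50:
Hour hand: 3 x 30 + 50 x 0.5 = 115 degrees
Minute hand: 50 x 6 = 300 degrees
Difference: |115 - 300| = 185 degrees
Smaller angle: 360 - 185 = 175 degrees

Final answer: 175 degrees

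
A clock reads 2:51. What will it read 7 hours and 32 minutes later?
Starting time: 2:51
Adding 32 minutes to 51 minutes: 51 + 32 = 83 minutes = 1 hour and 23 minutes
Adding 7 hours: 2 + 7 + 1 (carry) = 10
Final time: 10:23

Final answer: 10:23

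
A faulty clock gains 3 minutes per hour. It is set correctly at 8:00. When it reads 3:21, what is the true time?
For every 60 true minutes, the faulty clock advances 63 minutes, so 1 faulty-clock minute corresponds to 60/63 true minutes.
From 8:00 to 3:21 on the faulty dial is 441 minutes.
True elapsed: 441 x 60/63 = 420 minutes = 7 hours.
True time: 8:00 + 7 hours = 3:00.

Final answer: 3:00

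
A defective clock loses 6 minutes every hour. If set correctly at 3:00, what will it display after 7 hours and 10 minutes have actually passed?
For every 60 true minutes, the faulty clock advances 60 - 6 = 54 minutes.
True elapsed: 7 hours and 10 minutes = 430 minutes.
Faulty clock advances: 430 x 54/60 = 387 minutes (drift: 43 minutes behind).
Shown time: 3:00 + 387 minutes = 9:27.

Final answer: 9:27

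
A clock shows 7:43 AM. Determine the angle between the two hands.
Hour hand position: 7 x 30 + 43 x 0.5 = 231.5 degrees
Minute hand position: 43 x 6 = 258 degrees
Difference: |231.5 - 258| = 26.5 degrees
The angle between the hands is 26.5 degrees

Final answer: 26.5 degrees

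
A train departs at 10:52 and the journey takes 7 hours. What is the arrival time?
Starting time: 10:52
Adding 0 minutes to 52 minutes: 52 + 0 = 52 minutes
Adding 7 hours: 10 + 7 = 17 - 12 = 5
Final time: 5:52

Final answer: 5:52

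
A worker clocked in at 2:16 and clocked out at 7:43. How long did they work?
From 2:16 to 7:43:
(7 x 60 + 43) - (2 x 60 + 16) = 463 - 136 = 327 minutes
= 5 hours and 27 minutes

Final answer: 5 hours and 27 minutes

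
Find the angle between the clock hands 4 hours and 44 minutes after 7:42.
First find the time 4 hours and 44 minutes after 7:42.
Total minutes: 7 x 60 + 42 + 4 x 60 + 44 = 746.
746 mod 720 = 26 minutes = 12:26.
Now compute the angle at 12:26:
Hour hand: 0 x 30 + 26 x 0.5 = 13 degrees
Minute hand: 26 x 6 = 156 degrees
Difference: |13 - 156| = 143 degrees
The angle is 143 degrees

Final answer: 143 degrees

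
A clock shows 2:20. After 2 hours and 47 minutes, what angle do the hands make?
First find the time 2 hours and 47 minutes after 2:20.
Total minutes: 2 x 60 + 20 + 2 x 60 + 47 = 307.
307 mod 720 = 307 minutes = 5:07.
Now compute the angle at 5:07:
Hour hand: 5 x 30 + 7 x 0.5 = 153.5 degrees
Minute hand: 7 x 6 = 42 degrees
Difference: |153.5 - 42| = 111.5 degrees
The angle is 111.5 degrees

Final answer: 111.5 degrees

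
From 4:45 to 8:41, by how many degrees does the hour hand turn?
The hour hand moves 0.5 degrees per minute.
Time elapsed: 8:41 - 4:45 = 236 minutes
Angular displacement: 236 x 0.5 = 118 degrees

Final answer: 118 degrees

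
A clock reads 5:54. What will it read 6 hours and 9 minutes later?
Starting time: 5:54
Adding 9 minutes to 54 minutes: 54 + 9 = 63 minutes = 1 hour and 3 minutes
Adding 6 hours: 5 + 6 + 1 (carry) = 12
Final time: 12:03

Final answer: 12:03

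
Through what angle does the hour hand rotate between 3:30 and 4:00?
The hour hand moves 0.5 degrees per minute.
Time elapsed: 4:00 - 3:30 = 30 minutes
Angular displacement: 30 x 0.5 = 15 degrees

Final answer: 15 degrees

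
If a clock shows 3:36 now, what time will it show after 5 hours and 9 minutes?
Starting time: 3:36
Adding 9 minutes to 36 minutes: 36 + 9 = 45 minutes
Adding 5 hours: 3 + 5 = 8
Final time: 8:45

Final answer: 8:45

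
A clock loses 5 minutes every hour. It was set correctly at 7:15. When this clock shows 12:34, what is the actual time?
For every 60 true minutes, the faulty clock advances 55 minutes, so 1 faulty-clock minute corresponds to 60/55 true minutes.
From 7:15 to 12:34 on the faulty dial is 319 minutes.
True elapsed: 319 x 60/55 = 348 minutes = 5 hours and 48 minutes.
True time: 7:15 + 5 hours and 48 minutes = 1:03.

Final answer: 1:03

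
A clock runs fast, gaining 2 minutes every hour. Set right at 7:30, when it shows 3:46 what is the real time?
For every 60 true minutes, the faulty clock advances 62 minutes, so 1 faulty-clock minute corresponds to 60/62 true minutes.
From 7:30 to 3:46 on the faulty dial is 496 minutes.
True elapsed: 496 x 60/62 = 480 minutes = 8 hours.
True time: 7:30 + 8 hours = 3:30.

Final answer: 3:30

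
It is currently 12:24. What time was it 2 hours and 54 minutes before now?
Starting time: 12:24 = 24 total minutes past 12:00
Subtracting: 2 hours and 54 minutes = 174 minutes
24 - 174 = -150 (negative, add 12 hours = 720) = 570 minutes
= 9 hours and 30 minutes past 12:00 = 9:30

Final answer: 9:30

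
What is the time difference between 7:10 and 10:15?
From 7:10 to 10:15:
(10 x 60 + 15) - (7 x 60 + 10) = 615 - 430 = 185 minutes
= 3 hours and 5 minutes

Final answer: 3 hours and 5 minutes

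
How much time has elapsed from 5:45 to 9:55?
From 5:45 to 9:55:
(9 x 60 + 55) - (5 x 60 + 45) = 595 - 345 = 250 minutes
= 4 hours and 10 minutes

Final answer: 4 hours and 10 minutes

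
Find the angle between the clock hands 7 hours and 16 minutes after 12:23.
First find the time 7 hours and 16 minutes after 12:23.
Total minutes: 12 x 60 + 23 + 7 x 60 + 16 = 1179.
1179 mod 720 = 459 minutes = 7:39.
Now compute the angle at 7:39:
Hour hand: 7 x 30 + 39 x 0.5 = 229.5 degrees
Minute hand: 39 x 6 = 234 degrees
Difference: |229.5 - 234| = 4.5 degrees
The angle is 4.5 degrees

Final answer: 4.5 degrees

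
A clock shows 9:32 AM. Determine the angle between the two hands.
Hour hand position: 9 x 30 + 32 x 0.5 = 286 degrees
Minute hand position: 32 x 6 = 192 degrees
Difference: |286 - 192| = 94 degrees
The angle between the hands is 94 degrees

Final answer: 94 degrees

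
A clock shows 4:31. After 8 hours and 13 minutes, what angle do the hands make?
First find the time 8 hours and 13 minutes after 4:31.
Total minutes: 4 x 60 + 31 + 8 x 60 + 13 = 764.
764 mod 720 = 44 minutes = 12:44.
Now compute the angle at 12:44:
Hour hand: 0 x 30 + 44 x 0.5 = 22 degrees
Minute hand: 44 x 6 = 264 degrees
Difference: |22 - 264| = 242 degrees
Smaller angle: 360 - 242 = 118 degrees

Final answer: 118 degrees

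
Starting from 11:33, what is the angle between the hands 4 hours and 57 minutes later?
First find the time 4 hours and 57 minutes after 11:33.
Total minutes: 11 x 60 + 33 + 4 x 60 + 57 = 990.
990 mod 720 = 270 minutes = 4:30.
Now compute the angle at 4:30:
Hour hand: 4 x 30 + 30 x 0.5 = 135 degrees
Minute hand: 30 x 6 = 180 degrees
Difference: |135 - 180| = 45 degrees
The angle is 45 degrees

Final answer: 45 degrees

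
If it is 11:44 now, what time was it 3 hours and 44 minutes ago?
Starting time: 11:44 = 704 total minutes past 12:00
Subtracting: 3 hours and 44 minutes = 224 minutes
704 - 224 = 480 minutes
= 8 hours past 12:00 = 8:00

Final answer: 8:00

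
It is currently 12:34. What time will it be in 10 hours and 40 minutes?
Starting time: 12:34
Adding 40 minutes to 34 minutes: 34 + 40 = 74 minutes = 1 hour and 14 minutes
Adding 10 hours: 12 + 10 + 1 (carry) = 23 - 12 = 11
Final time: 11:14

Final answer: 11:14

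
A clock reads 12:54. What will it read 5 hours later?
Starting time: 12:54
Adding 0 minutes to 54 minutes: 54 + 0 = 54 minutes
Adding 5 hours: 12 + 5 = 17 - 12 = 5
Final time: 5:54

Final answer: 5:54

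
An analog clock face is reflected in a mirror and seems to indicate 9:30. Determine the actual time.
Reflection across the vertical (12-6) axis maps a hand at angle A degrees to (360 - A) degrees, which sends a reading of T minutes past 12:00 to (720 - T) minutes past 12:00.
Mirror reads 9:30 = 570 minutes past 12:00.
Actual time: (720 - 570) mod 720 = 150 minutes = 2:30.

Final answer: 2:30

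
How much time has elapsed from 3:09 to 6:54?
From 3:09 to 6:54:
(6 x 60 + 54) - (3 x 60 + 9) = 414 - 189 = 225 minutes
= 3 hours and 45 minutes

Final answer: 3 hours and 45 minutes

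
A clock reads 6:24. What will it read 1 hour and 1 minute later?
Starting time: 6:24
Adding 1 minute to 24 minutes: 24 + 1 = 25 minutes
Adding 1 hour: 6 + 1 = 7
Final time: 7:25

Final answer: 7:25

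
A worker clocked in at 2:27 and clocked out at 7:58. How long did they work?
From 2:27 to 7:58:
(7 x 60 + 58) - (2 x 60 + 27) = 478 - 147 = 331 minutes
= 5 hours and 31 minutes

Final answer: 5 hours and 31 minutes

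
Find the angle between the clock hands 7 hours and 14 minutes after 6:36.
First find the time 7 hours and 14 minutes after 6:36.
Total minutes: 6 x 60 + 36 + 7 x 60 + 14 = 830.
830 mod 720 = 110 minutes = 1:50.
Now compute the angle at 1:50:
Hour hand: 1 x 30 + 50 x 0.5 = 55 degrees
Minute hand: 50 x 6 = 300 degrees
Difference: |55 - 300| = 245 degrees
Smaller angle: 360 - 245 = 115 degrees

Final answer: 115 degrees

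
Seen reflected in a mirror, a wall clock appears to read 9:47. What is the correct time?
Reflection across the vertical (12-6) axis maps a hand at angle A degrees to (360 - A) degrees, which sends a reading of T minutes past 12:00 to (720 - T) minutes past 12:00.
Mirror reads 9:47 = 587 minutes past 12:00.
Actual time: (720 - 587) mod 720 = 133 minutes = 2:13.

Final answer: 2:13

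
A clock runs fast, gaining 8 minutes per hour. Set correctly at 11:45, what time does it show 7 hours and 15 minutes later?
For every 60 true minutes, the faulty clock advances 60 + 8 = 68 minutes.
True elapsed: 7 hours and 15 minutes = 435 minutes.
Faulty clock advances: 435 x 68/60 = 493 minutes (drift: 58 minutes ahead).
Shown time: 11:45 + 493 minutes = 7:58.

Final answer: 7:58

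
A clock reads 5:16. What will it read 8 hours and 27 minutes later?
Starting time: 5:16
Adding 27 minutes to 16 minutes: 16 + 27 = 43 minutes
Adding 8 hours: 5 + 8 = 13 - 12 = 1
Final time: 1:43

Final answer: 1:43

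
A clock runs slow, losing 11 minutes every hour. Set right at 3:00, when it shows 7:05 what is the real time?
For every 60 true minutes, the faulty clock advances 49 minutes, so 1 faulty-clock minute corresponds to 60/49 true minutes.
From 3:00 to 7:05 on the faulty dial is 245 minutes.
True elapsed: 245 x 60/49 = 300 minutes = 5 hours.
True time: 3:00 + 5 hours = 8:00.

Final answer: 8:00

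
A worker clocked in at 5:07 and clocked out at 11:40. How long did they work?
From 5:07 to 11:40:
(11 x 60 + 40) - (5 x 60 + 7) = 700 - 307 = 393 minutes
= 6 hours and 33 minutes

Final answer: 6 hours and 33 minutes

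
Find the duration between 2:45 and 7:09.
From 2:45 to 7:09:
(7 x 60 + 9) - (2 x 60 + 45) = 429 - 165 = 264 minutes
= 4 hours and 24 minutes

Final answer: 4 hours and 24 minutes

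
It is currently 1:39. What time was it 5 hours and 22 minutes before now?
Starting time: 1:39 = 99 total minutes past 12:00
Subtracting: 5 hours and 22 minutes = 322 minutes
99 - 322 = -223 (negative, add 12 hours = 720) = 497 minutes
= 8 hours and 17 minutes past 12:00 = 8:17

Final answer: 8:17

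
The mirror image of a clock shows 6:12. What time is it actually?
Reflection across the vertical (12-6) axis maps a hand at angle A degrees to (360 - A) degrees, which sends a reading of T minutes past 12:00 to (720 - T) minutes past 12:00.
Mirror reads 6:12 = 372 minutes past 12:00.
Actual time: (720 - 372) mod 720 = 348 minutes = 5:48.

Final answer: 5:48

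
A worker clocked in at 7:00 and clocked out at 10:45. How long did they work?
From 7:00 to 10:45:
(10 x 60 + 45) - (7 x 60 + 0) = 645 - 420 = 225 minutes
= 3 hours and 45 minutes

Final answer: 3 hours and 45 minutes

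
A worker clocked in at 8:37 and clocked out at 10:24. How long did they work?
From 8:37 to 10:24:
(10 x 60 + 24) - (8 x 60 + 37) = 624 - 517 = 107 minutes
= 1 hour and 47 minutes

Final answer: 1 hour and 47 minutes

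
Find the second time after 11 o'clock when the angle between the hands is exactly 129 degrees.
At t minutes past 11:00, the hour hand is at 30 x 11 + 0.5t degrees and the minute hand is at 6t degrees.
The smaller angle between them is 129 degrees when |30H - 5.5t| = 129 or |30H - 5.5t| = 231.
With H = 11, solve 30 x 11 - 5.5t = +/- target for each target:
  t = (30 x 11 - 129) / 5.5 = 36.55
  t = (30 x 11 + 129) / 5.5 = 83.45 (outside (0, 60))
  t = (30 x 11 - 231) / 5.5 = 18
  t = (30 x 11 + 231) / 5.5 = 102 (outside (0, 60))
Valid solutions in (0, 60): {18, 36.55} minutes.
The second occurrence is t = 36.55 minutes.
The hands form a 129-degree angle at 36.55 minutes past 11:00.

Final answer: 36.55 minutes past 11:00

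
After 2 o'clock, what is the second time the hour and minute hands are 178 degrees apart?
At t minutes past 2:00, the hour hand is at 30 x 2 + 0.5t degrees and the minute hand is at 6t degrees.
The smaller angle between them is 178 degrees when |30H - 5.5t| = 178 or |30H - 5.5t| = 182.
With H = 2, solve 30 x 2 - 5.5t = +/- target for each target:
  t = (30 x 2 - 178) / 5.5 = -21.45 (outside (0, 60))
  t = (30 x 2 + 178) / 5.5 = 43.27
  t = (30 x 2 - 182) / 5.5 = -22.18 (outside (0, 60))
  t = (30 x 2 + 182) / 5.5 = 44
Valid solutions in (0, 60): {43.27, 44} minutes.
The second occurrence is t = 44 minutes.
The hands form a 178-degree angle at 44 minutes past 2:00.

Final answer: 44 minutes past 2:00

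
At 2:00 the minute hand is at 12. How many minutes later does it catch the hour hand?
The minute hand gains 5.5 degrees per minute on the hour hand.
At 2:00, the hour hand is at 60 degrees and the minute hand is at 0 degrees.
The gap is 60 degrees. Time to close: 60/5.5 = 60 x 2/11 = 10.91 minutes.
The hands overlap at 10.91 minutes past 2:00.

Final answer: 10.91 minutes past 2:00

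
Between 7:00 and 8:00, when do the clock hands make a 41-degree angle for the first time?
At t minutes past 7:00, the hour hand is at 30 x 7 + 0.5t degrees and the minute hand is at 6t degrees.
The smaller angle between them is 41 degrees when |30H - 5.5t| = 41 or |30H - 5.5t| = 319.
With H = 7, solve 30 x 7 - 5.5t = +/- target for each target:
  t = (30 x 7 - 41) / 5.5 = 30.73
  t = (30 x 7 + 41) / 5.5 = 45.64
  t = (30 x 7 - 319) / 5.5 = -19.82 (outside (0, 60))
  t = (30 x 7 + 319) / 5.5 = 96.18 (outside (0, 60))
Valid solutions in (0, 60): {30.73, 45.64} minutes.
The first occurrence is t = 30.73 minutes.
The hands form a 41-degree angle at 30.73 minutes past 7:00.

Final answer: 30.73 minutes past 7:00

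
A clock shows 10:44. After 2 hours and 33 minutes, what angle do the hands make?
First find the time 2 hours and 33 minutes after 10:44.
Total minutes: 10 x 60 + 44 + 2 x 60 + 33 = 797.
797 mod 720 = 77 minutes = 1:17.
Now compute the angle at 1:17:
Hour hand: 1 x 30 + 17 x 0.5 = 38.5 degrees
Minute hand: 17 x 6 = 102 degrees
Difference: |38.5 - 102| = 63.5 degrees
The angle is 63.5 degrees

Final answer: 63.5 degrees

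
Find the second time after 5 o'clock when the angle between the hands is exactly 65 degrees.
At t minutes past 5:00, the hour hand is at 30 x 5 + 0.5t degrees and the minute hand is at 6t degrees.
The smaller angle between them is 65 degrees when |30H - 5.5t| = 65 or |30H - 5.5t| = 295.
With H = 5, solve 30 x 5 - 5.5t = +/- target for each target:
  t = (30 x 5 - 65) / 5.5 = 15.45
  t = (30 x 5 + 65) / 5.5 = 39.09
  t = (30 x 5 - 295) / 5.5 = -26.36 (outside (0, 60))
  t = (30 x 5 + 295) / 5.5 = 80.91 (outside (0, 60))
Valid solutions in (0, 60): {15.45, 39.09} minutes.
The second occurrence is t = 39.09 minutes.
The hands form a 65-degree angle at 39.09 minutes past 5:00.

Final answer: 39.09 minutes past 5:00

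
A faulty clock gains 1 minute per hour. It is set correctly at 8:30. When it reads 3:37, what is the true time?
For every 60 true minutes, the faulty clock advances 61 minutes, so 1 faulty-clock minute corresponds to 60/61 true minutes.
From 8:30 to 3:37 on the faulty dial is 427 minutes.
True elapsed: 427 x 60/61 = 420 minutes = 7 hours.
True time: 8:30 + 7 hours = 3:30.

Final answer: 3:30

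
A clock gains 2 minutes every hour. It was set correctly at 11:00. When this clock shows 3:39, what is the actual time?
For every 60 true minutes, the faulty clock advances 62 minutes, so 1 faulty-clock minute corresponds to 60/62 true minutes.
From 11:00 to 3:39 on the faulty dial is 279 minutes.
True elapsed: 279 x 60/62 = 270 minutes = 4 hours and 30 minutes.
True time: 11:00 + 4 hours and 30 minutes = 3:30.

Final answer: 3:30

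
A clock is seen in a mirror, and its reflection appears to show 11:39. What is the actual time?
Reflection across the vertical (12-6) axis maps a hand at angle A degrees to (360 - A) degrees, which sends a reading of T minutes past 12:00 to (720 - T) minutes past 12:00.
Mirror reads 11:39 = 699 minutes past 12:00.
Actual time: (720 - 699) mod 720 = 21 minutes = 12:21.

Final answer: 12:21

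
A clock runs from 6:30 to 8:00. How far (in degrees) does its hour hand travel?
The hour hand moves 0.5 degrees per minute.
Time elapsed: 8:00 - 6:30 = 90 minutes
Angular displacement: 90 x 0.5 = 45 degrees

Final answer: 45 degrees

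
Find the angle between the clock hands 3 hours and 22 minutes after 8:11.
First find the time 3 hours and 22 minutes after 8:11.
Total minutes: 8 x 60 + 11 + 3 x 60 + 22 = 693.
693 mod 720 = 693 minutes = 11:33.
Now compute the angle at 11:33:
Hour hand: 11 x 30 + 33 x 0.5 = 346.5 degrees
Minute hand: 33 x 6 = 198 degrees
Difference: |346.5 - 198| = 148.5 degrees
The angle is 148.5 degrees

Final answer: 148.5 degrees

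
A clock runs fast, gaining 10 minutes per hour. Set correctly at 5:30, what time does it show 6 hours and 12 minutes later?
For every 60 true minutes, the faulty clock advances 60 + 10 = 70 minutes.
True elapsed: 6 hours and 12 minutes = 372 minutes.
Faulty clock advances: 372 x 70/60 = 434 minutes (drift: 62 minutes ahead).
Shown time: 5:30 + 434 minutes = 12:44.

Final answer: 12:44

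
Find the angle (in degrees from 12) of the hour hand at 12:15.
The hour hand moves 30 degrees per hour and 0.5 degrees per minute.
At 12:15: (0) x 30 + 15 x 0.5 = 0 + 7.5 = 7.5 degrees

Final answer: 7.5 degrees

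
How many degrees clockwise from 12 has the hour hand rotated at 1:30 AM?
The hour hand moves 30 degrees per hour and 0.5 degrees per minute.
At 1:30: (1) x 30 + 30 x 0.5 = 30 + 15 = 45 degrees

Final answer: 45 degrees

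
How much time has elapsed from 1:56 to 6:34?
From 1:56 to 6:34:
(6 x 60 + 34) - (1 x 60 + 56) = 394 - 116 = 278 minutes
= 4 hours and 38 minutes

Final answer: 4 hours and 38 minutes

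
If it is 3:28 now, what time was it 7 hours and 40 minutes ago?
Starting time: 3:28 = 208 total minutes past 12:00
Subtracting: 7 hours and 40 minutes = 460 minutes
208 - 460 = -252 (negative, add 12 hours = 720) = 468 minutes
= 7 hours and 48 minutes past 12:00 = 7:48

Final answer: 7:48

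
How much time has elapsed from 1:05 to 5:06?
From 1:05 to 5:06:
(5 x 60 + 6) - (1 x 60 + 5) = 306 - 65 = 241 minutes
= 4 hours and 1 minute

Final answer: 4 hours and 1 minute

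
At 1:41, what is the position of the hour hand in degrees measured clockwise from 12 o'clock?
The hour hand moves 30 degrees per hour and 0.5 degrees per minute.
At 1:41: (1) x 30 + 41 x 0.5 = 30 + 20.5 = 50.5 degrees

Final answer: 50.5 degrees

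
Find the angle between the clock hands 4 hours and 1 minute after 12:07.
First find the time 4 hours and 1 minute after 12:07.
Total minutes: 12 x 60 + 7 + 4 x 60 + 1 = 968.
968 mod 720 = 248 minutes = 4:08.
Now compute the angle at 4:08:
Hour hand: 4 x 30 + 8 x 0.5 = 124 degrees
Minute hand: 8 x 6 = 48 degrees
Difference: |124 - 48| = 76 degrees
The angle is 76 degrees

Final answer: 76 degrees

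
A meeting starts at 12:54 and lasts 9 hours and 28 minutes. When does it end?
Starting time: 12:54
Adding 28 minutes to 54 minutes: 54 + 28 = 82 minutes = 1 hour and 22 minutes
Adding 9 hours: 12 + 9 + 1 (carry) = 22 - 12 = 10
Final time: 10:22

Final answer: 10:22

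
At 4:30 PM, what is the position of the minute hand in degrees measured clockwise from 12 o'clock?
The minute hand moves 6 degrees per minute.
At 4:30: 30 x 6 = 180 degrees

Final answer: 180 degrees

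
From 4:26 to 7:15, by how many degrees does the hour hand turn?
The hour hand moves 0.5 degrees per minute.
Time elapsed: 7:15 - 4:26 = 169 minutes
Angular displacement: 169 x 0.5 = 84.5 degrees

Final answer: 84.5 degrees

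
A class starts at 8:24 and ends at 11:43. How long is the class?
From 8:24 to 11:43:
(11 x 60 + 43) - (8 x 60 + 24) = 703 - 504 = 199 minutes
= 3 hours and 19 minutes

Final answer: 3 hours and 19 minutes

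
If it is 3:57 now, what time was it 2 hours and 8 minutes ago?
Starting time: 3:57 = 237 total minutes past 12:00
Subtracting: 2 hours and 8 minutes = 128 minutes
237 - 128 = 109 minutes
= 1 hour and 49 minutes past 12:00 = 1:49

Final answer: 1:49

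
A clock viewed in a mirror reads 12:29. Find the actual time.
Reflection across the vertical (12-6) axis maps a hand at angle A degrees to (360 - A) degrees, which sends a reading of T minutes past 12:00 to (720 - T) minutes past 12:00.
Mirror reads 12:29 = 29 minutes past 12:00.
Actual time: (720 - 29) mod 720 = 691 minutes = 11:31.

Final answer: 11:31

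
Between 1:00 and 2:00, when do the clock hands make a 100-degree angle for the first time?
At t minutes past 1:00, the hour hand is at 30 x 1 + 0.5t degrees and the minute hand is at 6t degrees.
The smaller angle between them is 100 degrees when |30H - 5.5t| = 100 or |30H - 5.5t| = 260.
With H = 1, solve 30 x 1 - 5.5t = +/- target for each target:
  t = (30 x 1 - 100) / 5.5 = -12.73 (outside (0, 60))
  t = (30 x 1 + 100) / 5.5 = 23.64
  t = (30 x 1 - 260) / 5.5 = -41.82 (outside (0, 60))
  t = (30 x 1 + 260) / 5.5 = 52.73
Valid solutions in (0, 60): {23.64, 52.73} minutes.
The first occurrence is t = 23.64 minutes.
The hands form a 100-degree angle at 23.64 minutes past 1:00.

Final answer: 23.64 minutes past 1:00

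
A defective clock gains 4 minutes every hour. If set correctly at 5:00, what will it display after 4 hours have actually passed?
For every 60 true minutes, the faulty clock advances 60 + 4 = 64 minutes.
True elapsed: 4 hours = 240 minutes.
Faulty clock advances: 240 x 64/60 = 256 minutes (drift: 16 minutes ahead).
Shown time: 5:00 + 256 minutes = 9:16.

Final answer: 9:16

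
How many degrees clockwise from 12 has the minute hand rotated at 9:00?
The minute hand moves 6 degrees per minute.
At 9:00: 0 x 6 = 0 degrees

Final answer: 0 degrees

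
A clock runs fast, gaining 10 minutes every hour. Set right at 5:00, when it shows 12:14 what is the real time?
For every 60 true minutes, the faulty clock advances 70 minutes, so 1 faulty-clock minute corresponds to 60/70 true minutes.
From 5:00 to 12:14 on the faulty dial is 434 minutes.
True elapsed: 434 x 60/70 = 372 minutes = 6 hours and 12 minutes.
True time: 5:00 + 6 hours and 12 minutes = 11:12.

Final answer: 11:12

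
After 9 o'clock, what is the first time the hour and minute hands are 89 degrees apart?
At t minutes past 9:00, the hour hand is at 30 x 9 + 0.5t degrees and the minute hand is at 6t degrees.
The smaller angle between them is 89 degrees when |30H - 5.5t| = 89 or |30H - 5.5t| = 271.
With H = 9, solve 30 x 9 - 5.5t = +/- target for each target:
  t = (30 x 9 - 89) / 5.5 = 32.91
  t = (30 x 9 + 89) / 5.5 = 65.27 (outside (0, 60))
  t = (30 x 9 - 271) / 5.5 = -0.18 (outside (0, 60))
  t = (30 x 9 + 271) / 5.5 = 98.36 (outside (0, 60))
Valid solutions in (0, 60): {32.91} minutes.
The first occurrence is t = 32.91 minutes.
The hands form a 89-degree angle at 32.91 minutes past 9:00.

Final answer: 32.91 minutes past 9:00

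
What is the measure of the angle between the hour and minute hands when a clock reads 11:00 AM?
Hour hand position: 11 x 30 + 0 x 0.5 = 330 degrees
Minute hand position: 0 x 6 = 0 degrees
Difference: |330 - 0| = 330 degrees
Since 330 > 180, the smaller angle is 360 - 330 = 30 degrees

Final answer: 30 degrees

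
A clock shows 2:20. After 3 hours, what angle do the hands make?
First find the time 3 hours after 2:20.
Total minutes: 2 x 60 + 20 + 3 x 60 + 0 = 320.
320 mod 720 = 320 minutes = 5:20.
Now compute the angle at 5:20:
Hour hand: 5 x 30 + 20 x 0.5 = 160 degrees
Minute hand: 20 x 6 = 120 degrees
Difference: |160 - 120| = 40 degrees
The angle is 40 degrees

Final answer: 40 degrees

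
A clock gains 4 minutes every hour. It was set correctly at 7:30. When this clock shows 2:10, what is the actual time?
For every 60 true minutes, the faulty clock advances 64 minutes, so 1 faulty-clock minute corresponds to 60/64 true minutes.
From 7:30 to 2:10 on the faulty dial is 400 minutes.
True elapsed: 400 x 60/64 = 375 minutes = 6 hours and 15 minutes.
True time: 7:30 + 6 hours and 15 minutes = 1:45.

Final answer: 1:45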